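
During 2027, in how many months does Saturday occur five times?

A month of length L has five Saturdays iff its first Saturday is on day ≤ L−28 (so day 1–3 in a 31-day month, 1–2 in a 30-day month, day 1 in a leap February).
Checking each month of 2027: Jan starts Fri (31d) ✓; Feb starts Mon (28d); Mar starts Mon (31d); Apr starts Thu (30d); May starts Sat (31d) ✓; Jun starts Tue (30d); Jul starts Thu (31d) ✓; Aug starts Sun (31d); Sep starts Wed (30d); Oct starts Fri (31d) ✓; Nov starts Mon (30d); Dec starts Wed (31d).
Five-Saturday months: January, May, July, October → 4.

4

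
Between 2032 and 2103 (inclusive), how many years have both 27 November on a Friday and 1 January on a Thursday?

8

Check each year's weekday for 27 November and 1 January:
  2032: Sat/Thu  2033: Sun/Sat  2034: Mon/Sun  2035: Tue/Mon  2036: Thu/Tue  2037: Fri/Thu ✓  2038: Sat/Fri  2039: Sun/Sat  2040: Tue/Sun  2041: Wed/Tue  2042: Thu/Wed  2043: Fri/Thu ✓  2044: Sun/Fri  2045: Mon/Sun  …(44 more)…  2090: Mon/Sun  2091: Tue/Mon  2092: Thu/Tue  2093: Fri/Thu ✓  2094: Sat/Fri  2095: Sun/Sat  2096: Tue/Sun  2097: Wed/Tue  2098: Thu/Wed  2099: Fri/Thu ✓  2100: Sat/Fri  2101: Sun/Sat  2102: Mon/Sun  2103: Tue/Mon
Both conditions hold in: 2037, 2043, 2054, 2065, 2071, 2082, 2093, 2099 — 8.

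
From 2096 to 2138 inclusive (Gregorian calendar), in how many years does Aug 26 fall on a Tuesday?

Track Aug 26's weekday year by year (advancing +1, or +2 across a Feb 29):
  2096: Sun  2097: Mon (+1)  2098: Tue (+1) ✓  2099: Wed (+1)  2100: Thu (+1)
  2101: Fri (+1)  2102: Sat (+1)  2103: Sun (+1)  2104: Tue (+2) ✓  2105: Wed (+1)
  2106: Thu (+1)  2107: Fri (+1)  2108: Sun (+2)  2109: Mon (+1)  … (15 more years) …
  2125: Sun (+1)  2126: Mon (+1)  2127: Tue (+1) ✓  2128: Thu (+2)  2129: Fri (+1)
  2130: Sat (+1)  2131: Sun (+1)  2132: Tue (+2) ✓  2133: Wed (+1)  2134: Thu (+1)
  2135: Fri (+1)  2136: Sun (+2)  2137: Mon (+1)  2138: Tue (+1) ✓
Tuesday years: 2098, 2104, 2110, 2121, 2127, 2132, 2138 — 7 in total.

7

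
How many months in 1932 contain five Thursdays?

A month of length L has five Thursdays iff its first Thursday is on day ≤ L−28 (so day 1–3 in a 31-day month, 1–2 in a 30-day month, day 1 in a leap February).
Checking each month of 1932: Jan starts Fri (31d); Feb starts Mon (29d); Mar starts Tue (31d) ✓; Apr starts Fri (30d); May starts Sun (31d); Jun starts Wed (30d) ✓; Jul starts Fri (31d); Aug starts Mon (31d); Sep starts Thu (30d) ✓; Oct starts Sat (31d); Nov starts Tue (30d); Dec starts Thu (31d) ✓.
Five-Thursday months: March, June, September, December → 4.

4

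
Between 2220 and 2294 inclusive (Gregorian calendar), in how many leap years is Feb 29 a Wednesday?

3

Leap years in 2220–2294: 19 of them.
Feb 29 weekday advances by 5 (mod 7) from one leap year to the next four years later (or differs when a century non-leap intervenes).
Leap-day weekdays: 2220:Tue 2224:Sun 2228:Fri 2232:Wed✓ 2236:Mon 2240:Sat 2244:Thu 2248:Tue 2252:Sun 2256:Fri 2260:Wed✓ 2264:Mon 2268:Sat 2272:Thu 2276:Tue 2280:Sun 2284:Fri 2288:Wed✓ 2292:Mon
Wednesday: 2232, 2260, 2288 → 3.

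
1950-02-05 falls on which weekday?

January 1, 1950 is a Sunday.
February 5 is day 36 of the year, i.e. 35 days after Jan 1.
35 mod 7 = 0, so advance 0 weekdays from Sunday: Sunday.

Sunday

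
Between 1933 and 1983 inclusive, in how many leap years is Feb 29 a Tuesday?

Leap years in 1933–1983: 12 of them.
Feb 29 weekday advances by 5 (mod 7) from one leap year to the next four years later (or differs when a century non-leap intervenes).
Leap-day weekdays: 1936:Sat 1940:Thu 1944:Tue✓ 1948:Sun 1952:Fri 1956:Wed 1960:Mon 1964:Sat 1968:Thu 1972:Tue✓ 1976:Sun 1980:Fri
Tuesday: 1944, 1972 → 2.

2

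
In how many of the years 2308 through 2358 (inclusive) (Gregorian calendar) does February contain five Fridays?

2

February has 28 days (29 in leap years); it has five Fridays when Friday falls among the first (month-length − 28) days — i.e. when February 1 is Friday in a leap year (never in a common year).
February 1 by year: 2308:Sat 2309:Mon 2310:Tue 2311:Wed 2312:Thu 2313:Sat 2314:Sun 2315:Mon 2316:Tue 2317:Thu 2318:Fri 2319:Sat 2320:Sun 2321:Tue 2322:Wed …(21 more)… 2344:Tue 2345:Thu 2346:Fri 2347:Sat 2348:Sun 2349:Tue 2350:Wed 2351:Thu 2352:Fri✓ 2353:Sun 2354:Mon 2355:Tue 2356:Wed 2357:Fri 2358:Sat
Years with five Fridays: 2324, 2352 → 2.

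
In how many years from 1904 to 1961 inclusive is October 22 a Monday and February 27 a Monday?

Check each year's weekday for October 22 and February 27:
  1904: Sat/Sat  1905: Sun/Mon  1906: Mon/Tue  1907: Tue/Wed  1908: Thu/Thu  1909: Fri/Sat  1910: Sat/Sun  1911: Sun/Mon  1912: Tue/Tue  1913: Wed/Thu  1914: Thu/Fri  1915: Fri/Sat  1916: Sun/Sun  1917: Mon/Tue  …(30 more)…  1948: Fri/Fri  1949: Sat/Sun  1950: Sun/Mon  1951: Mon/Tue  1952: Wed/Wed  1953: Thu/Fri  1954: Fri/Sat  1955: Sat/Sun  1956: Mon/Mon ✓  1957: Tue/Wed  1958: Wed/Thu  1959: Thu/Fri  1960: Sat/Sat  1961: Sun/Mon
Both conditions hold in: 1928, 1956 — 2.

2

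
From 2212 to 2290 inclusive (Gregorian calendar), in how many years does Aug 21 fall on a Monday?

11

Track Aug 21's weekday year by year (advancing +1, or +2 across a Feb 29):
  2212: Fri  2213: Sat (+1)  2214: Sun (+1)  2215: Mon (+1) ✓  2216: Wed (+2)
  2217: Thu (+1)  2218: Fri (+1)  2219: Sat (+1)  2220: Mon (+2) ✓  2221: Tue (+1)
  2222: Wed (+1)  2223: Thu (+1)  2224: Sat (+2)  2225: Sun (+1)  … (51 more years) …
  2277: Tue (+1)  2278: Wed (+1)  2279: Thu (+1)  2280: Sat (+2)  2281: Sun (+1)
  2282: Mon (+1) ✓  2283: Tue (+1)  2284: Thu (+2)  2285: Fri (+1)  2286: Sat (+1)
  2287: Sun (+1)  2288: Tue (+2)  2289: Wed (+1)  2290: Thu (+1)
Monday years: 2215, 2220, 2226, 2237, 2243, 2248, 2254, 2265, 2271, 2276, 2282 — 11 in total.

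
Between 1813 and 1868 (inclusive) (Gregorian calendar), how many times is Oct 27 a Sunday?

Track Oct 27's weekday year by year (advancing +1, or +2 across a Feb 29):
  1813: Wed  1814: Thu (+1)  1815: Fri (+1)  1816: Sun (+2) ✓  1817: Mon (+1)
  1818: Tue (+1)  1819: Wed (+1)  1820: Fri (+2)  1821: Sat (+1)  1822: Sun (+1) ✓
  1823: Mon (+1)  1824: Wed (+2)  1825: Thu (+1)  1826: Fri (+1)  … (28 more years) …
  1855: Sat (+1)  1856: Mon (+2)  1857: Tue (+1)  1858: Wed (+1)  1859: Thu (+1)
  1860: Sat (+2)  1861: Sun (+1) ✓  1862: Mon (+1)  1863: Tue (+1)  1864: Thu (+2)
  1865: Fri (+1)  1866: Sat (+1)  1867: Sun (+1) ✓  1868: Tue (+2)
Sunday years: 1816, 1822, 1833, 1839, 1844, 1850, 1861, 1867 — 8 in total.

8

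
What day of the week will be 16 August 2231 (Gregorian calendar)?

Tuesday

January 1, 2231 is a Saturday.
August 16 is day 228 of the year, i.e. 227 days after Jan 1.
227 mod 7 = 3, so advance 3 weekdays from Saturday: Tuesday.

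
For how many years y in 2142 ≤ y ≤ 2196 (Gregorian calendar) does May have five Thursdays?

24

May has 31 days; it has five Thursdays when Thursday falls among the first (month-length − 28) days — i.e. when May 1 is one of Thursday/Wednesday/Tuesday.
May 1 by year: 2142:Tue✓ 2143:Wed✓ 2144:Fri 2145:Sat 2146:Sun 2147:Mon 2148:Wed✓ 2149:Thu✓ 2150:Fri 2151:Sat 2152:Mon 2153:Tue✓ 2154:Wed✓ 2155:Thu✓ 2156:Sat …(25 more)… 2182:Wed✓ 2183:Thu✓ 2184:Sat 2185:Sun 2186:Mon 2187:Tue✓ 2188:Thu✓ 2189:Fri 2190:Sat 2191:Sun 2192:Tue✓ 2193:Wed✓ 2194:Thu✓ 2195:Fri 2196:Sun
Years with five Thursdays: 2142, 2143, 2148, 2149, 2153, 2154, 2155, 2159, 2160, 2164, 2165, 2166, 2170, 2171, 2176, 2177, 2181, 2182, 2183, 2187, 2188, 2192, 2193, 2194 → 24.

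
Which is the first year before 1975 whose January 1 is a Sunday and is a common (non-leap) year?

Jan 1 advances by 2 weekdays after a leap year and by 1 after a common year.
1975: Jan 1 is Wednesday.
1974: Tuesday
1973: Monday
1972: Saturday (leap)
1971: Friday
1970: Thursday
1969: Wednesday
1968: Monday (leap)
1967: Sunday
1967 begins on a Sunday and is a common year.

1967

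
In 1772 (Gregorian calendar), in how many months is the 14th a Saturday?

2

Check the 14th of each month of 1772: Jan 14: Tue, Feb 14: Fri, Mar 14: Sat, Apr 14: Tue, May 14: Thu, Jun 14: Sun, Jul 14: Tue, Aug 14: Fri, Sep 14: Mon, Oct 14: Wed, Nov 14: Sat, Dec 14: Mon.
Saturday occurs in March, November — 2 months.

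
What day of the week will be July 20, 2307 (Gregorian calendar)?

January 1, 2307 is a Tuesday.
July 20 is day 201 of the year, i.e. 200 days after Jan 1.
200 mod 7 = 4, so advance 4 weekdays from Tuesday: Saturday.

Saturday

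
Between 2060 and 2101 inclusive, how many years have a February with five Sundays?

February has 28 days (29 in leap years); it has five Sundays when Sunday falls among the first (month-length − 28) days — i.e. when February 1 is Sunday in a leap year (never in a common year).
February 1 by year: 2060:Sun✓ 2061:Tue 2062:Wed 2063:Thu 2064:Fri 2065:Sun 2066:Mon 2067:Tue 2068:Wed 2069:Fri 2070:Sat 2071:Sun 2072:Mon 2073:Wed 2074:Thu …(12 more)… 2087:Sat 2088:Sun✓ 2089:Tue 2090:Wed 2091:Thu 2092:Fri 2093:Sun 2094:Mon 2095:Tue 2096:Wed 2097:Fri 2098:Sat 2099:Sun 2100:Mon 2101:Tue
Years with five Sundays: 2060, 2088 → 2.

2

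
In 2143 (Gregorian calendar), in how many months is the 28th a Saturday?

2

Check the 28th of each month of 2143: Jan 28: Mon, Feb 28: Thu, Mar 28: Thu, Apr 28: Sun, May 28: Tue, Jun 28: Fri, Jul 28: Sun, Aug 28: Wed, Sep 28: Sat, Oct 28: Mon, Nov 28: Thu, Dec 28: Sat.
Saturday occurs in September, December — 2 months.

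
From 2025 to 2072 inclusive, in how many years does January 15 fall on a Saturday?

Track January 15's weekday year by year (advancing +1, or +2 across a Feb 29):
  2025: Wed  2026: Thu (+1)  2027: Fri (+1)  2028: Sat (+1) ✓  2029: Mon (+2)
  2030: Tue (+1)  2031: Wed (+1)  2032: Thu (+1)  2033: Sat (+2) ✓  2034: Sun (+1)
  2035: Mon (+1)  2036: Tue (+1)  2037: Thu (+2)  2038: Fri (+1)  … (20 more years) …
  2059: Wed (+1)  2060: Thu (+1)  2061: Sat (+2) ✓  2062: Sun (+1)  2063: Mon (+1)
  2064: Tue (+1)  2065: Thu (+2)  2066: Fri (+1)  2067: Sat (+1) ✓  2068: Sun (+1)
  2069: Tue (+2)  2070: Wed (+1)  2071: Thu (+1)  2072: Fri (+1)
Saturday years: 2028, 2033, 2039, 2050, 2056, 2061, 2067 — 7 in total.

7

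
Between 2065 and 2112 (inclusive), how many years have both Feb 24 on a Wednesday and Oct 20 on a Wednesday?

6

Check each year's weekday for Feb 24 and Oct 20:
  2065: Tue/Tue  2066: Wed/Wed ✓  2067: Thu/Thu  2068: Fri/Sat  2069: Sun/Sun  2070: Mon/Mon  2071: Tue/Tue  2072: Wed/Thu  2073: Fri/Fri  2074: Sat/Sat  2075: Sun/Sun  2076: Mon/Tue  2077: Wed/Wed ✓  2078: Thu/Thu  …(20 more)…  2099: Tue/Tue  2100: Wed/Wed ✓  2101: Thu/Thu  2102: Fri/Fri  2103: Sat/Sat  2104: Sun/Mon  2105: Tue/Tue  2106: Wed/Wed ✓  2107: Thu/Thu  2108: Fri/Sat  2109: Sun/Sun  2110: Mon/Mon  2111: Tue/Tue  2112: Wed/Thu
Both conditions hold in: 2066, 2077, 2083, 2094, 2100, 2106 — 6.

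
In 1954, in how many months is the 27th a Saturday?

3

Check the 27th of each month of 1954: Jan 27: Wed, Feb 27: Sat, Mar 27: Sat, Apr 27: Tue, May 27: Thu, Jun 27: Sun, Jul 27: Tue, Aug 27: Fri, Sep 27: Mon, Oct 27: Wed, Nov 27: Sat, Dec 27: Mon.
Saturday occurs in February, March, November — 3 months.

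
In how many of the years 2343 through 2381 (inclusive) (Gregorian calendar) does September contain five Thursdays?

11

September has 30 days; it has five Thursdays when Thursday falls among the first (month-length − 28) days — i.e. when September 1 is one of Thursday/Wednesday.
September 1 by year: 2343:Wed✓ 2344:Fri 2345:Sat 2346:Sun 2347:Mon 2348:Wed✓ 2349:Thu✓ 2350:Fri 2351:Sat 2352:Mon 2353:Tue 2354:Wed✓ 2355:Thu✓ 2356:Sat 2357:Sun …(9 more)… 2367:Fri 2368:Sun 2369:Mon 2370:Tue 2371:Wed✓ 2372:Fri 2373:Sat 2374:Sun 2375:Mon 2376:Wed✓ 2377:Thu✓ 2378:Fri 2379:Sat 2380:Mon 2381:Tue
Years with five Thursdays: 2343, 2348, 2349, 2354, 2355, 2360, 2365, 2366, 2371, 2376, 2377 → 11.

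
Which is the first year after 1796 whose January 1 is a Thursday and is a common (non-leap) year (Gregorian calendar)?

Jan 1 advances by 2 weekdays after a leap year and by 1 after a common year.
1796: Jan 1 is Friday (leap).
1797: Sunday
1798: Monday
1799: Tuesday
1800: Wednesday
1801: Thursday
1801 begins on a Thursday and is a common year.

1801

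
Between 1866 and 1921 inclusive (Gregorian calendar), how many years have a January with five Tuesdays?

24

January has 31 days; it has five Tuesdays when Tuesday falls among the first (month-length − 28) days — i.e. when January 1 is one of Tuesday/Monday/Sunday.
January 1 by year: 1866:Mon✓ 1867:Tue✓ 1868:Wed 1869:Fri 1870:Sat 1871:Sun✓ 1872:Mon✓ 1873:Wed 1874:Thu 1875:Fri 1876:Sat 1877:Mon✓ 1878:Tue✓ 1879:Wed 1880:Thu …(26 more)… 1907:Tue✓ 1908:Wed 1909:Fri 1910:Sat 1911:Sun✓ 1912:Mon✓ 1913:Wed 1914:Thu 1915:Fri 1916:Sat 1917:Mon✓ 1918:Tue✓ 1919:Wed 1920:Thu 1921:Sat
Years with five Tuesdays: 1866, 1867, 1871, 1872, 1877, 1878, 1882, 1883, 1884, 1888, 1889, 1893, 1894, 1895, 1899, 1900, 1901, 1905, 1906, 1907, 1911, 1912, 1917, 1918 → 24.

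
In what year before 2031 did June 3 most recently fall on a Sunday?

2029

From one year to the next, a fixed date's weekday advances by 1, or by 2 when a Feb 29 lies between the two dates.
2031: June 3 is Tuesday.
2030: Monday (−1)
2029: Sunday (−1)
June 3 falls on a Sunday in 2029.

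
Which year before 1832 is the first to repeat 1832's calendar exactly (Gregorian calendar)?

Two years share a calendar iff Jan 1 falls on the same weekday and both are leap or both are common. 1832: Jan 1 is Sunday, leap year.
1831: Jan 1 Saturday, common
1830: Jan 1 Friday, common
1829: Jan 1 Thursday, common
1828: Jan 1 Tuesday, leap
1827: Jan 1 Monday, common
1826: Jan 1 Sunday, common
1825: Jan 1 Saturday, common
1824: Jan 1 Thursday, leap
1823: Jan 1 Wednesday, common
1822: Jan 1 Tuesday, common
1821: Jan 1 Monday, common
1820: Jan 1 Saturday, leap
1819: Jan 1 Friday, common
1818: Jan 1 Thursday, common
1817: Jan 1 Wednesday, common
1816: Jan 1 Monday, leap
1815: Jan 1 Sunday, common
1814: Jan 1 Saturday, common
1813: Jan 1 Friday, common
1812: Jan 1 Wednesday, leap
1811: Jan 1 Tuesday, common
1810: Jan 1 Monday, common
1809: Jan 1 Sunday, common
1808: Jan 1 Friday, leap
1807: Jan 1 Thursday, common
1806: Jan 1 Wednesday, common
1805: Jan 1 Tuesday, common
1804: Jan 1 Sunday, leap
1804 matches on both conditions.

1804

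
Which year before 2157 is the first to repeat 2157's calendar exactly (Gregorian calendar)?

Two years share a calendar iff Jan 1 falls on the same weekday and both are leap or both are common. 2157: Jan 1 is Saturday, common year.
2156: Jan 1 Thursday, leap
2155: Jan 1 Wednesday, common
2154: Jan 1 Tuesday, common
2153: Jan 1 Monday, common
2152: Jan 1 Saturday, leap
2151: Jan 1 Friday, common
2150: Jan 1 Thursday, common
2149: Jan 1 Wednesday, common
2148: Jan 1 Monday, leap
2147: Jan 1 Sunday, common
2146: Jan 1 Saturday, common
2146 matches on both conditions.

2146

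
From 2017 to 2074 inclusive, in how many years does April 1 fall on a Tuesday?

8

Track April 1's weekday year by year (advancing +1, or +2 across a Feb 29):
  2017: Sat  2018: Sun (+1)  2019: Mon (+1)  2020: Wed (+2)  2021: Thu (+1)
  2022: Fri (+1)  2023: Sat (+1)  2024: Mon (+2)  2025: Tue (+1) ✓  2026: Wed (+1)
  2027: Thu (+1)  2028: Sat (+2)  2029: Sun (+1)  2030: Mon (+1)  … (30 more years) …
  2061: Fri (+1)  2062: Sat (+1)  2063: Sun (+1)  2064: Tue (+2) ✓  2065: Wed (+1)
  2066: Thu (+1)  2067: Fri (+1)  2068: Sun (+2)  2069: Mon (+1)  2070: Tue (+1) ✓
  2071: Wed (+1)  2072: Fri (+2)  2073: Sat (+1)  2074: Sun (+1)
Tuesday years: 2025, 2031, 2036, 2042, 2053, 2059, 2064, 2070 — 8 in total.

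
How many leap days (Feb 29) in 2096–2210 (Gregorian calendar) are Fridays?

4

Leap years in 2096–2210: 27 of them.
Feb 29 weekday advances by 5 (mod 7) from one leap year to the next four years later (or differs when a century non-leap intervenes).
Leap-day weekdays: 2096:Wed 2104:Fri✓ 2108:Wed 2112:Mon 2116:Sat 2120:Thu 2124:Tue 2128:Sun 2132:Fri✓ 2136:Wed 2140:Mon 2144:Sat 2148:Thu 2152:Tue 2156:Sun 2160:Fri✓ 2164:Wed 2168:Mon 2172:Sat 2176:Thu 2180:Tue 2184:Sun 2188:Fri✓ 2192:Wed 2196:Mon 2204:Wed 2208:Mon
Friday: 2104, 2132, 2160, 2188 → 4.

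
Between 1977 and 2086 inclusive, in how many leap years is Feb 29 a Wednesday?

Leap years in 1977–2086: 27 of them.
Feb 29 weekday advances by 5 (mod 7) from one leap year to the next four years later (or differs when a century non-leap intervenes).
Leap-day weekdays: 1980:Fri 1984:Wed✓ 1988:Mon 1992:Sat 1996:Thu 2000:Tue 2004:Sun 2008:Fri 2012:Wed✓ 2016:Mon 2020:Sat 2024:Thu 2028:Tue 2032:Sun 2036:Fri 2040:Wed✓ 2044:Mon 2048:Sat 2052:Thu 2056:Tue 2060:Sun 2064:Fri 2068:Wed✓ 2072:Mon 2076:Sat 2080:Thu 2084:Tue
Wednesday: 1984, 2012, 2040, 2068 → 4.

4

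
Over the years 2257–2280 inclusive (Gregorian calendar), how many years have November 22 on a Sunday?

4

Track November 22's weekday year by year (advancing +1, or +2 across a Feb 29):
  2257: Sun ✓  2258: Mon (+1)  2259: Tue (+1)  2260: Thu (+2)  2261: Fri (+1)
  2262: Sat (+1)  2263: Sun (+1) ✓  2264: Tue (+2)  2265: Wed (+1)  2266: Thu (+1)
  2267: Fri (+1)  2268: Sun (+2) ✓  2269: Mon (+1)  2270: Tue (+1)  2271: Wed (+1)
  2272: Fri (+2)  2273: Sat (+1)  2274: Sun (+1) ✓  2275: Mon (+1)  2276: Wed (+2)
  2277: Thu (+1)  2278: Fri (+1)  2279: Sat (+1)  2280: Mon (+2)
Sunday years: 2257, 2263, 2268, 2274 — 4 in total.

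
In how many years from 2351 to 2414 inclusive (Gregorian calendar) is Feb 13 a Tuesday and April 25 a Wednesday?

7

Check each year's weekday for Feb 13 and April 25:
  2351: Tue/Wed ✓  2352: Wed/Fri  2353: Fri/Sat  2354: Sat/Sun  2355: Sun/Mon  2356: Mon/Wed  2357: Wed/Thu  2358: Thu/Fri  2359: Fri/Sat  2360: Sat/Mon  2361: Mon/Tue  2362: Tue/Wed ✓  2363: Wed/Thu  2364: Thu/Sat  …(36 more)…  2401: Tue/Wed ✓  2402: Wed/Thu  2403: Thu/Fri  2404: Fri/Sun  2405: Sun/Mon  2406: Mon/Tue  2407: Tue/Wed ✓  2408: Wed/Fri  2409: Fri/Sat  2410: Sat/Sun  2411: Sun/Mon  2412: Mon/Wed  2413: Wed/Thu  2414: Thu/Fri
Both conditions hold in: 2351, 2362, 2373, 2379, 2390, 2401, 2407 — 7.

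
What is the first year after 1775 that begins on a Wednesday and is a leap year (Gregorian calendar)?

Jan 1 advances by 2 weekdays after a leap year and by 1 after a common year.
1775: Jan 1 is Sunday.
1776: Monday (leap)
1777: Wednesday
1778: Thursday
1779: Friday
1780: Saturday (leap)
1781: Monday
1782: Tuesday
1783: Wednesday
1784: Thursday (leap)
1785: Saturday
1786: Sunday
1787: Monday
1788: Tuesday (leap)
1789: Thursday
1790: Friday
1791: Saturday
1792: Sunday (leap)
1793: Tuesday
1794: Wednesday
1795: Thursday
1796: Friday (leap)
1797: Sunday
1798: Monday
1799: Tuesday
1800: Wednesday
1801: Thursday
1802: Friday
1803: Saturday
1804: Sunday (leap)
1805: Tuesday
1806: Wednesday
1807: Thursday
1808: Friday (leap)
1809: Sunday
1810: Monday
1811: Tuesday
1812: Wednesday (leap)
1812 begins on a Wednesday and is a leap year.

1812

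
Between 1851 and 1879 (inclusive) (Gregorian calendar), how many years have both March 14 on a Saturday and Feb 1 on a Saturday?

1

Check each year's weekday for March 14 and Feb 1:
  1851: Fri/Sat  1852: Sun/Sun  1853: Mon/Tue  1854: Tue/Wed  1855: Wed/Thu  1856: Fri/Fri  1857: Sat/Sun  1858: Sun/Mon  1859: Mon/Tue  1860: Wed/Wed  1861: Thu/Fri  1862: Fri/Sat  1863: Sat/Sun  1864: Mon/Mon  1865: Tue/Wed  1866: Wed/Thu  1867: Thu/Fri  1868: Sat/Sat ✓  1869: Sun/Mon  1870: Mon/Tue  1871: Tue/Wed  1872: Thu/Thu  1873: Fri/Sat  1874: Sat/Sun  1875: Sun/Mon  1876: Tue/Tue  1877: Wed/Thu  1878: Thu/Fri  1879: Fri/Sat
Both conditions hold in: 1868 — 1.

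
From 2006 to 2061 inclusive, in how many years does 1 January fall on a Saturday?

Track 1 January's weekday year by year (advancing +1, or +2 across a Feb 29):
  2006: Sun  2007: Mon (+1)  2008: Tue (+1)  2009: Thu (+2)  2010: Fri (+1)
  2011: Sat (+1) ✓  2012: Sun (+1)  2013: Tue (+2)  2014: Wed (+1)  2015: Thu (+1)
  2016: Fri (+1)  2017: Sun (+2)  2018: Mon (+1)  2019: Tue (+1)  … (28 more years) …
  2048: Wed (+1)  2049: Fri (+2)  2050: Sat (+1) ✓  2051: Sun (+1)  2052: Mon (+1)
  2053: Wed (+2)  2054: Thu (+1)  2055: Fri (+1)  2056: Sat (+1) ✓  2057: Mon (+2)
  2058: Tue (+1)  2059: Wed (+1)  2060: Thu (+1)  2061: Sat (+2) ✓
Saturday years: 2011, 2022, 2028, 2033, 2039, 2050, 2056, 2061 — 8 in total.

8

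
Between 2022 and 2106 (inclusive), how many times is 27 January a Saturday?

Track 27 January's weekday year by year (advancing +1, or +2 across a Feb 29):
  2022: Thu  2023: Fri (+1)  2024: Sat (+1) ✓  2025: Mon (+2)  2026: Tue (+1)
  2027: Wed (+1)  2028: Thu (+1)  2029: Sat (+2) ✓  2030: Sun (+1)  2031: Mon (+1)
  2032: Tue (+1)  2033: Thu (+2)  2034: Fri (+1)  2035: Sat (+1) ✓  … (57 more years) …
  2093: Tue (+2)  2094: Wed (+1)  2095: Thu (+1)  2096: Fri (+1)  2097: Sun (+2)
  2098: Mon (+1)  2099: Tue (+1)  2100: Wed (+1)  2101: Thu (+1)  2102: Fri (+1)
  2103: Sat (+1) ✓  2104: Sun (+1)  2105: Tue (+2)  2106: Wed (+1)
Saturday years: 2024, 2029, 2035, 2046, 2052, 2057, 2063, 2074, 2080, 2085, 2091, 2103 — 12 in total.

12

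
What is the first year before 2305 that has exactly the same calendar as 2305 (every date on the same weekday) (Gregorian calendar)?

2299

Two years share a calendar iff Jan 1 falls on the same weekday and both are leap or both are common. 2305: Jan 1 is Sunday, common year.
2304: Jan 1 Friday, leap
2303: Jan 1 Thursday, common
2302: Jan 1 Wednesday, common
2301: Jan 1 Tuesday, common
2300: Jan 1 Monday, common
2299: Jan 1 Sunday, common
2299 matches on both conditions.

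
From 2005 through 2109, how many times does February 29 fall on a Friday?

Leap years in 2005–2109: 25 of them.
Feb 29 weekday advances by 5 (mod 7) from one leap year to the next four years later (or differs when a century non-leap intervenes).
Leap-day weekdays: 2008:Fri✓ 2012:Wed 2016:Mon 2020:Sat 2024:Thu 2028:Tue 2032:Sun 2036:Fri✓ 2040:Wed 2044:Mon 2048:Sat 2052:Thu 2056:Tue 2060:Sun 2064:Fri✓ 2068:Wed 2072:Mon 2076:Sat 2080:Thu 2084:Tue 2088:Sun 2092:Fri✓ 2096:Wed 2104:Fri✓ 2108:Wed
Friday: 2008, 2036, 2064, 2092, 2104 → 5.

5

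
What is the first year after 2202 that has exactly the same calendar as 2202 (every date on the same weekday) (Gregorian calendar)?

2213

Two years share a calendar iff Jan 1 falls on the same weekday and both are leap or both are common. 2202: Jan 1 is Friday, common year.
2203: Jan 1 Saturday, common
2204: Jan 1 Sunday, leap
2205: Jan 1 Tuesday, common
2206: Jan 1 Wednesday, common
2207: Jan 1 Thursday, common
2208: Jan 1 Friday, leap
2209: Jan 1 Sunday, common
2210: Jan 1 Monday, common
2211: Jan 1 Tuesday, common
2212: Jan 1 Wednesday, leap
2213: Jan 1 Friday, common
2213 matches on both conditions.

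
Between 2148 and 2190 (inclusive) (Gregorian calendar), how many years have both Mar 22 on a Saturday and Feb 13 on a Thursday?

Check each year's weekday for Mar 22 and Feb 13:
  2148: Fri/Tue  2149: Sat/Thu ✓  2150: Sun/Fri  2151: Mon/Sat  2152: Wed/Sun  2153: Thu/Tue  2154: Fri/Wed  2155: Sat/Thu ✓  2156: Mon/Fri  2157: Tue/Sun  2158: Wed/Mon  2159: Thu/Tue  2160: Sat/Wed  2161: Sun/Fri  …(15 more)…  2177: Sat/Thu ✓  2178: Sun/Fri  2179: Mon/Sat  2180: Wed/Sun  2181: Thu/Tue  2182: Fri/Wed  2183: Sat/Thu ✓  2184: Mon/Fri  2185: Tue/Sun  2186: Wed/Mon  2187: Thu/Tue  2188: Sat/Wed  2189: Sun/Fri  2190: Mon/Sat
Both conditions hold in: 2149, 2155, 2166, 2177, 2183 — 5.

5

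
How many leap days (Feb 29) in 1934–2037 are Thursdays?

4

Leap years in 1934–2037: 26 of them.
Feb 29 weekday advances by 5 (mod 7) from one leap year to the next four years later (or differs when a century non-leap intervenes).
Leap-day weekdays: 1936:Sat 1940:Thu✓ 1944:Tue 1948:Sun 1952:Fri 1956:Wed 1960:Mon 1964:Sat 1968:Thu✓ 1972:Tue 1976:Sun 1980:Fri 1984:Wed 1988:Mon 1992:Sat 1996:Thu✓ 2000:Tue 2004:Sun 2008:Fri 2012:Wed 2016:Mon 2020:Sat 2024:Thu✓ 2028:Tue 2032:Sun 2036:Fri
Thursday: 1940, 1968, 1996, 2024 → 4.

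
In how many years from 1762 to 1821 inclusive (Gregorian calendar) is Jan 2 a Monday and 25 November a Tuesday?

Check each year's weekday for Jan 2 and 25 November:
  1762: Sat/Thu  1763: Sun/Fri  1764: Mon/Sun  1765: Wed/Mon  1766: Thu/Tue  1767: Fri/Wed  1768: Sat/Fri  1769: Mon/Sat  1770: Tue/Sun  1771: Wed/Mon  1772: Thu/Wed  1773: Sat/Thu  1774: Sun/Fri  1775: Mon/Sat  …(32 more)…  1808: Sat/Fri  1809: Mon/Sat  1810: Tue/Sun  1811: Wed/Mon  1812: Thu/Wed  1813: Sat/Thu  1814: Sun/Fri  1815: Mon/Sat  1816: Tue/Mon  1817: Thu/Tue  1818: Fri/Wed  1819: Sat/Thu  1820: Sun/Sat  1821: Tue/Sun
Both conditions hold in: no year — 0.

0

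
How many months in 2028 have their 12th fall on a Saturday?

Check the 12th of each month of 2028: Jan 12: Wed, Feb 12: Sat, Mar 12: Sun, Apr 12: Wed, May 12: Fri, Jun 12: Mon, Jul 12: Wed, Aug 12: Sat, Sep 12: Tue, Oct 12: Thu, Nov 12: Sun, Dec 12: Tue.
Saturday occurs in February, August — 2 months.

2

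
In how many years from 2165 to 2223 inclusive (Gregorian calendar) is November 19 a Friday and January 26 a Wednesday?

Check each year's weekday for November 19 and January 26:
  2165: Tue/Sat  2166: Wed/Sun  2167: Thu/Mon  2168: Sat/Tue  2169: Sun/Thu  2170: Mon/Fri  2171: Tue/Sat  2172: Thu/Sun  2173: Fri/Tue  2174: Sat/Wed  2175: Sun/Thu  2176: Tue/Fri  2177: Wed/Sun  2178: Thu/Mon  …(31 more)…  2210: Mon/Fri  2211: Tue/Sat  2212: Thu/Sun  2213: Fri/Tue  2214: Sat/Wed  2215: Sun/Thu  2216: Tue/Fri  2217: Wed/Sun  2218: Thu/Mon  2219: Fri/Tue  2220: Sun/Wed  2221: Mon/Fri  2222: Tue/Sat  2223: Wed/Sun
Both conditions hold in: no year — 0.

0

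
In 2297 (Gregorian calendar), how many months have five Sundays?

A month of length L has five Sundays iff its first Sunday is on day ≤ L−28 (so day 1–3 in a 31-day month, 1–2 in a 30-day month, day 1 in a leap February).
Checking each month of 2297: Jan starts Fri (31d) ✓; Feb starts Mon (28d); Mar starts Mon (31d); Apr starts Thu (30d); May starts Sat (31d) ✓; Jun starts Tue (30d); Jul starts Thu (31d); Aug starts Sun (31d) ✓; Sep starts Wed (30d); Oct starts Fri (31d) ✓; Nov starts Mon (30d); Dec starts Wed (31d).
Five-Sunday months: January, May, August, October → 4.

4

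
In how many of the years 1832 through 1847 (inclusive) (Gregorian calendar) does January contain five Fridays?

January has 31 days; it has five Fridays when Friday falls among the first (month-length − 28) days — i.e. when January 1 is one of Friday/Thursday/Wednesday.
January 1 by year: 1832:Sun 1833:Tue 1834:Wed✓ 1835:Thu✓ 1836:Fri✓ 1837:Sun 1838:Mon 1839:Tue 1840:Wed✓ 1841:Fri✓ 1842:Sat 1843:Sun 1844:Mon 1845:Wed✓ 1846:Thu✓ 1847:Fri✓
Years with five Fridays: 1834, 1835, 1836, 1840, 1841, 1845, 1846, 1847 → 8.

8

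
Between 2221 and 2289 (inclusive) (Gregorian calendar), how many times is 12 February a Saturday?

10

Track 12 February's weekday year by year (advancing +1, or +2 across a Feb 29):
  2221: Mon  2222: Tue (+1)  2223: Wed (+1)  2224: Thu (+1)  2225: Sat (+2) ✓
  2226: Sun (+1)  2227: Mon (+1)  2228: Tue (+1)  2229: Thu (+2)  2230: Fri (+1)
  2231: Sat (+1) ✓  2232: Sun (+1)  2233: Tue (+2)  2234: Wed (+1)  … (41 more years) …
  2276: Sat (+1) ✓  2277: Mon (+2)  2278: Tue (+1)  2279: Wed (+1)  2280: Thu (+1)
  2281: Sat (+2) ✓  2282: Sun (+1)  2283: Mon (+1)  2284: Tue (+1)  2285: Thu (+2)
  2286: Fri (+1)  2287: Sat (+1) ✓  2288: Sun (+1)  2289: Tue (+2)
Saturday years: 2225, 2231, 2242, 2248, 2253, 2259, 2270, 2276, 2281, 2287 — 10 in total.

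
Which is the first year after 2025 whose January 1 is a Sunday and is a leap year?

Jan 1 advances by 2 weekdays after a leap year and by 1 after a common year.
2025: Jan 1 is Wednesday.
2026: Thursday
2027: Friday
2028: Saturday (leap)
2029: Monday
2030: Tuesday
2031: Wednesday
2032: Thursday (leap)
2033: Saturday
2034: Sunday
2035: Monday
2036: Tuesday (leap)
2037: Thursday
2038: Friday
2039: Saturday
2040: Sunday (leap)
2040 begins on a Sunday and is a leap year.

2040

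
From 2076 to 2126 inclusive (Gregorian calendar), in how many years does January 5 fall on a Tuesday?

8

Track January 5's weekday year by year (advancing +1, or +2 across a Feb 29):
  2076: Sun  2077: Tue (+2) ✓  2078: Wed (+1)  2079: Thu (+1)  2080: Fri (+1)
  2081: Sun (+2)  2082: Mon (+1)  2083: Tue (+1) ✓  2084: Wed (+1)  2085: Fri (+2)
  2086: Sat (+1)  2087: Sun (+1)  2088: Mon (+1)  2089: Wed (+2)  … (23 more years) …
  2113: Thu (+2)  2114: Fri (+1)  2115: Sat (+1)  2116: Sun (+1)  2117: Tue (+2) ✓
  2118: Wed (+1)  2119: Thu (+1)  2120: Fri (+1)  2121: Sun (+2)  2122: Mon (+1)
  2123: Tue (+1) ✓  2124: Wed (+1)  2125: Fri (+2)  2126: Sat (+1)
Tuesday years: 2077, 2083, 2094, 2100, 2106, 2112, 2117, 2123 — 8 in total.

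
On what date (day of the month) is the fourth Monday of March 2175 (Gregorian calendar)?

March 1, 2175 is a Wednesday, so the first Monday is the 6th.
The fourth Monday is 6 + 21 = 27.

27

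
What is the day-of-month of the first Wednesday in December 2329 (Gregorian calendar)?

4

December 1, 2329 is a Sunday, so the first Wednesday is the 4th.
The first Wednesday is 4 + 0 = 4.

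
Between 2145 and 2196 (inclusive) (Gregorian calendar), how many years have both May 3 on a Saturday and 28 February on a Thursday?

2

Check each year's weekday for May 3 and 28 February:
  2145: Mon/Sun  2146: Tue/Mon  2147: Wed/Tue  2148: Fri/Wed  2149: Sat/Fri  2150: Sun/Sat  2151: Mon/Sun  2152: Wed/Mon  2153: Thu/Wed  2154: Fri/Thu  2155: Sat/Fri  2156: Mon/Sat  2157: Tue/Mon  2158: Wed/Tue  …(24 more)…  2183: Sat/Fri  2184: Mon/Sat  2185: Tue/Mon  2186: Wed/Tue  2187: Thu/Wed  2188: Sat/Thu ✓  2189: Sun/Sat  2190: Mon/Sun  2191: Tue/Mon  2192: Thu/Tue  2193: Fri/Thu  2194: Sat/Fri  2195: Sun/Sat  2196: Tue/Sun
Both conditions hold in: 2160, 2188 — 2.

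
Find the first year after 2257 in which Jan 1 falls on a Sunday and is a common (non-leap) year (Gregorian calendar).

2265

Jan 1 advances by 2 weekdays after a leap year and by 1 after a common year.
2257: Jan 1 is Thursday.
2258: Friday
2259: Saturday
2260: Sunday (leap)
2261: Tuesday
2262: Wednesday
2263: Thursday
2264: Friday (leap)
2265: Sunday
2265 begins on a Sunday and is a common year.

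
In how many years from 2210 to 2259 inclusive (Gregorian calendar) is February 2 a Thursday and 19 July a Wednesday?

5

Check each year's weekday for February 2 and 19 July:
  2210: Fri/Thu  2211: Sat/Fri  2212: Sun/Sun  2213: Tue/Mon  2214: Wed/Tue  2215: Thu/Wed ✓  2216: Fri/Fri  2217: Sun/Sat  2218: Mon/Sun  2219: Tue/Mon  2220: Wed/Wed  2221: Fri/Thu  2222: Sat/Fri  2223: Sun/Sat  …(22 more)…  2246: Mon/Sun  2247: Tue/Mon  2248: Wed/Wed  2249: Fri/Thu  2250: Sat/Fri  2251: Sun/Sat  2252: Mon/Mon  2253: Wed/Tue  2254: Thu/Wed ✓  2255: Fri/Thu  2256: Sat/Sat  2257: Mon/Sun  2258: Tue/Mon  2259: Wed/Tue
Both conditions hold in: 2215, 2226, 2237, 2243, 2254 — 5.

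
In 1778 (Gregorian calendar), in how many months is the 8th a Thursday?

Check the 8th of each month of 1778: Jan 8: Thu, Feb 8: Sun, Mar 8: Sun, Apr 8: Wed, May 8: Fri, Jun 8: Mon, Jul 8: Wed, Aug 8: Sat, Sep 8: Tue, Oct 8: Thu, Nov 8: Sun, Dec 8: Tue.
Thursday occurs in January, October — 2 months.

2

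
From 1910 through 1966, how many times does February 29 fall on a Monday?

2

Leap years in 1910–1966: 14 of them.
Feb 29 weekday advances by 5 (mod 7) from one leap year to the next four years later (or differs when a century non-leap intervenes).
Leap-day weekdays: 1912:Thu 1916:Tue 1920:Sun 1924:Fri 1928:Wed 1932:Mon✓ 1936:Sat 1940:Thu 1944:Tue 1948:Sun 1952:Fri 1956:Wed 1960:Mon✓ 1964:Sat
Monday: 1932, 1960 → 2.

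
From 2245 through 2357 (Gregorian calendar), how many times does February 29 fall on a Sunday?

Leap years in 2245–2357: 27 of them.
Feb 29 weekday advances by 5 (mod 7) from one leap year to the next four years later (or differs when a century non-leap intervenes).
Leap-day weekdays: 2248:Tue 2252:Sun✓ 2256:Fri 2260:Wed 2264:Mon 2268:Sat 2272:Thu 2276:Tue 2280:Sun✓ 2284:Fri 2288:Wed 2292:Mon 2296:Sat 2304:Mon 2308:Sat 2312:Thu 2316:Tue 2320:Sun✓ 2324:Fri 2328:Wed 2332:Mon 2336:Sat 2340:Thu 2344:Tue 2348:Sun✓ 2352:Fri 2356:Wed
Sunday: 2252, 2280, 2320, 2348 → 4.

4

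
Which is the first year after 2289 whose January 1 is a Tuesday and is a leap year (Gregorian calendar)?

2324

Jan 1 advances by 2 weekdays after a leap year and by 1 after a common year.
2289: Jan 1 is Tuesday.
2290: Wednesday
2291: Thursday
2292: Friday (leap)
2293: Sunday
2294: Monday
2295: Tuesday
2296: Wednesday (leap)
2297: Friday
2298: Saturday
2299: Sunday
2300: Monday
2301: Tuesday
2302: Wednesday
2303: Thursday
2304: Friday (leap)
2305: Sunday
2306: Monday
2307: Tuesday
2308: Wednesday (leap)
2309: Friday
2310: Saturday
2311: Sunday
2312: Monday (leap)
2313: Wednesday
2314: Thursday
2315: Friday
2316: Saturday (leap)
2317: Monday
2318: Tuesday
2319: Wednesday
2320: Thursday (leap)
2321: Saturday
2322: Sunday
2323: Monday
2324: Tuesday (leap)
2324 begins on a Tuesday and is a leap year.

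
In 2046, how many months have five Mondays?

5

A month of length L has five Mondays iff its first Monday is on day ≤ L−28 (so day 1–3 in a 31-day month, 1–2 in a 30-day month, day 1 in a leap February).
Checking each month of 2046: Jan starts Mon (31d) ✓; Feb starts Thu (28d); Mar starts Thu (31d); Apr starts Sun (30d) ✓; May starts Tue (31d); Jun starts Fri (30d); Jul starts Sun (31d) ✓; Aug starts Wed (31d); Sep starts Sat (30d); Oct starts Mon (31d) ✓; Nov starts Thu (30d); Dec starts Sat (31d) ✓.
Five-Monday months: January, April, July, October, December → 5.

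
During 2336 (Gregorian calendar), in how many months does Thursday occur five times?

A month of length L has five Thursdays iff its first Thursday is on day ≤ L−28 (so day 1–3 in a 31-day month, 1–2 in a 30-day month, day 1 in a leap February).
Checking each month of 2336: Jan starts Wed (31d) ✓; Feb starts Sat (29d); Mar starts Sun (31d); Apr starts Wed (30d) ✓; May starts Fri (31d); Jun starts Mon (30d); Jul starts Wed (31d) ✓; Aug starts Sat (31d); Sep starts Tue (30d); Oct starts Thu (31d) ✓; Nov starts Sun (30d); Dec starts Tue (31d) ✓.
Five-Thursday months: January, April, July, October, December → 5.

5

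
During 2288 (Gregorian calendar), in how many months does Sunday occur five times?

5

A month of length L has five Sundays iff its first Sunday is on day ≤ L−28 (so day 1–3 in a 31-day month, 1–2 in a 30-day month, day 1 in a leap February).
Checking each month of 2288: Jan starts Sun (31d) ✓; Feb starts Wed (29d); Mar starts Thu (31d); Apr starts Sun (30d) ✓; May starts Tue (31d); Jun starts Fri (30d); Jul starts Sun (31d) ✓; Aug starts Wed (31d); Sep starts Sat (30d) ✓; Oct starts Mon (31d); Nov starts Thu (30d); Dec starts Sat (31d) ✓.
Five-Sunday months: January, April, July, September, December → 5.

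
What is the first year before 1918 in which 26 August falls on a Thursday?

1915

From one year to the next, a fixed date's weekday advances by 1, or by 2 when a Feb 29 lies between the two dates.
1918: August 26 is Monday.
1917: Sunday (−1)
1916: Saturday (−1)
1915: Thursday (−2)
26 August falls on a Thursday in 1915.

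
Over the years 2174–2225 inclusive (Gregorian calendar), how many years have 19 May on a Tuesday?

Track 19 May's weekday year by year (advancing +1, or +2 across a Feb 29):
  2174: Thu  2175: Fri (+1)  2176: Sun (+2)  2177: Mon (+1)  2178: Tue (+1) ✓
  2179: Wed (+1)  2180: Fri (+2)  2181: Sat (+1)  2182: Sun (+1)  2183: Mon (+1)
  2184: Wed (+2)  2185: Thu (+1)  2186: Fri (+1)  2187: Sat (+1)  … (24 more years) …
  2212: Tue (+2) ✓  2213: Wed (+1)  2214: Thu (+1)  2215: Fri (+1)  2216: Sun (+2)
  2217: Mon (+1)  2218: Tue (+1) ✓  2219: Wed (+1)  2220: Fri (+2)  2221: Sat (+1)
  2222: Sun (+1)  2223: Mon (+1)  2224: Wed (+2)  2225: Thu (+1)
Tuesday years: 2178, 2189, 2195, 2201, 2207, 2212, 2218 — 7 in total.

7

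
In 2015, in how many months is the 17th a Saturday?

2

Check the 17th of each month of 2015: Jan 17: Sat, Feb 17: Tue, Mar 17: Tue, Apr 17: Fri, May 17: Sun, Jun 17: Wed, Jul 17: Fri, Aug 17: Mon, Sep 17: Thu, Oct 17: Sat, Nov 17: Tue, Dec 17: Thu.
Saturday occurs in January, October — 2 months.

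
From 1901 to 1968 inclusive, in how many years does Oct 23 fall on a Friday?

10

Track Oct 23's weekday year by year (advancing +1, or +2 across a Feb 29):
  1901: Wed  1902: Thu (+1)  1903: Fri (+1) ✓  1904: Sun (+2)  1905: Mon (+1)
  1906: Tue (+1)  1907: Wed (+1)  1908: Fri (+2) ✓  1909: Sat (+1)  1910: Sun (+1)
  1911: Mon (+1)  1912: Wed (+2)  1913: Thu (+1)  1914: Fri (+1) ✓  … (40 more years) …
  1955: Sun (+1)  1956: Tue (+2)  1957: Wed (+1)  1958: Thu (+1)  1959: Fri (+1) ✓
  1960: Sun (+2)  1961: Mon (+1)  1962: Tue (+1)  1963: Wed (+1)  1964: Fri (+2) ✓
  1965: Sat (+1)  1966: Sun (+1)  1967: Mon (+1)  1968: Wed (+2)
Friday years: 1903, 1908, 1914, 1925, 1931, 1936, 1942, 1953, 1959, 1964 — 10 in total.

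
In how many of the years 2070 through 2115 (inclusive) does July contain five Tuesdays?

July has 31 days; it has five Tuesdays when Tuesday falls among the first (month-length − 28) days — i.e. when July 1 is one of Tuesday/Monday/Sunday.
July 1 by year: 2070:Tue✓ 2071:Wed 2072:Fri 2073:Sat 2074:Sun✓ 2075:Mon✓ 2076:Wed 2077:Thu 2078:Fri 2079:Sat 2080:Mon✓ 2081:Tue✓ 2082:Wed 2083:Thu 2084:Sat …(16 more)… 2101:Fri 2102:Sat 2103:Sun✓ 2104:Tue✓ 2105:Wed 2106:Thu 2107:Fri 2108:Sun✓ 2109:Mon✓ 2110:Tue✓ 2111:Wed 2112:Fri 2113:Sat 2114:Sun✓ 2115:Mon✓
Years with five Tuesdays: 2070, 2074, 2075, 2080, 2081, 2085, 2086, 2087, 2091, 2092, 2096, 2097, 2098, 2103, 2104, 2108, 2109, 2110, 2114, 2115 → 20.

20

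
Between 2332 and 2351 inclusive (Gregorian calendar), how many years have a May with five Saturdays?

May has 31 days; it has five Saturdays when Saturday falls among the first (month-length − 28) days — i.e. when May 1 is one of Saturday/Friday/Thursday.
May 1 by year: 2332:Sun 2333:Mon 2334:Tue 2335:Wed 2336:Fri✓ 2337:Sat✓ 2338:Sun 2339:Mon 2340:Wed 2341:Thu✓ 2342:Fri✓ 2343:Sat✓ 2344:Mon 2345:Tue 2346:Wed 2347:Thu✓ 2348:Sat✓ 2349:Sun 2350:Mon 2351:Tue
Years with five Saturdays: 2336, 2337, 2341, 2342, 2343, 2347, 2348 → 7.

7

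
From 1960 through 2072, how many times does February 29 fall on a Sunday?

4

Leap years in 1960–2072: 29 of them.
Feb 29 weekday advances by 5 (mod 7) from one leap year to the next four years later (or differs when a century non-leap intervenes).
Leap-day weekdays: 1960:Mon 1964:Sat 1968:Thu 1972:Tue 1976:Sun✓ 1980:Fri 1984:Wed 1988:Mon 1992:Sat 1996:Thu 2000:Tue 2004:Sun✓ 2008:Fri …(3 more)… 2024:Thu 2028:Tue 2032:Sun✓ 2036:Fri 2040:Wed 2044:Mon 2048:Sat 2052:Thu 2056:Tue 2060:Sun✓ 2064:Fri 2068:Wed 2072:Mon
Sunday: 1976, 2004, 2032, 2060 → 4.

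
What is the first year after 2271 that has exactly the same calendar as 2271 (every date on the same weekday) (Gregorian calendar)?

Two years share a calendar iff Jan 1 falls on the same weekday and both are leap or both are common. 2271: Jan 1 is Sunday, common year.
2272: Jan 1 Monday, leap
2273: Jan 1 Wednesday, common
2274: Jan 1 Thursday, common
2275: Jan 1 Friday, common
2276: Jan 1 Saturday, leap
2277: Jan 1 Monday, common
2278: Jan 1 Tuesday, common
2279: Jan 1 Wednesday, common
2280: Jan 1 Thursday, leap
2281: Jan 1 Saturday, common
2282: Jan 1 Sunday, common
2282 matches on both conditions.

2282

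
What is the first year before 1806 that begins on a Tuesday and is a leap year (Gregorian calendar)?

Jan 1 advances by 2 weekdays after a leap year and by 1 after a common year.
1806: Jan 1 is Wednesday.
1805: Tuesday
1804: Sunday (leap)
1803: Saturday
1802: Friday
1801: Thursday
1800: Wednesday
1799: Tuesday
1798: Monday
1797: Sunday
1796: Friday (leap)
1795: Thursday
1794: Wednesday
1793: Tuesday
1792: Sunday (leap)
1791: Saturday
1790: Friday
1789: Thursday
1788: Tuesday (leap)
1788 begins on a Tuesday and is a leap year.

1788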